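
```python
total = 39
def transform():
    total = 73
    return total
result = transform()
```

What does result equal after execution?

Step 1: Global total = 39.
Step 2: transform() creates local total = 73, shadowing the global.
Step 3: Returns local total = 73. result = 73

The answer is 73.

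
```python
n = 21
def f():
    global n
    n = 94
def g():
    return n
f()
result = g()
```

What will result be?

Step 1: n = 21.
Step 2: f() sets global n = 94.
Step 3: g() reads global n = 94. result = 94

The answer is 94.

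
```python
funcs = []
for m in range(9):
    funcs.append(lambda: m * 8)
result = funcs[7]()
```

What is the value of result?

Step 1: All lambdas reference the same variable m (late binding).
Step 2: After the loop, m = 8. Every lambda returns m * 8.
Step 3: funcs[7]() = 8 * 8 = 64

The answer is 64.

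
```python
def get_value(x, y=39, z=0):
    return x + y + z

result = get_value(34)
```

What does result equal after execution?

Step 1: get_value(34) uses defaults y = 39, z = 0.
Step 2: Returns 34 + 39 + 0 = 73.
Step 3: result = 73

The answer is 73.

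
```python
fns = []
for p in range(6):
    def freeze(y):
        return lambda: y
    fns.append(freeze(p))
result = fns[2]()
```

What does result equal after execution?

Step 1: freeze(p) creates a new scope capturing y = p at call time.
Step 2: fns[2] = freeze(2), so its lambda captures y = 2.
Step 3: result = 2 (closure factory fixes late binding)

The answer is 2.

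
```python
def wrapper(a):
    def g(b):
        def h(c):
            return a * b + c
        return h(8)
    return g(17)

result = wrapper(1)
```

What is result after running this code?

Step 1: a = 1, b = 17, c = 8.
Step 2: h() computes a * b + c = 1 * 17 + 8 = 25.
Step 3: result = 25

The answer is 25.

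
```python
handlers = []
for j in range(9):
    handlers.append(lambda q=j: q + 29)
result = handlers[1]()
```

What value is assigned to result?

Step 1: Default argument q=j captures j's value at definition time.
Step 2: handlers[1] was defined when j = 1, so q defaults to 1.
Step 3: result = 1 + 29 = 30 (default arg fixes the late binding issue)

The answer is 30.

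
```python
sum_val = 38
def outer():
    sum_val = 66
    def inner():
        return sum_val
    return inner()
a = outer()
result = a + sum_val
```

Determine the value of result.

Step 1: outer() has local sum_val = 66. inner() reads from enclosing.
Step 2: outer() returns 66. Global sum_val = 38 unchanged.
Step 3: result = 66 + 38 = 104

The answer is 104.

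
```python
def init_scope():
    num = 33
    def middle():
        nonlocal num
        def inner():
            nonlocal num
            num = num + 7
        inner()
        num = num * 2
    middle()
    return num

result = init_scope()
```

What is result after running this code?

Step 1: num = 33.
Step 2: inner() adds 7: num = 33 + 7 = 40.
Step 3: middle() doubles: num = 40 * 2 = 80.
Step 4: result = 80

The answer is 80.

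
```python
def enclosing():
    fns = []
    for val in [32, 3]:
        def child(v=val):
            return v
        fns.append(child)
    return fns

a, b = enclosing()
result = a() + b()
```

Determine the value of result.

Step 1: Default argument v=val captures val at each iteration.
Step 2: a() returns 32 (captured at first iteration), b() returns 3 (captured at second).
Step 3: result = 32 + 3 = 35

The answer is 35.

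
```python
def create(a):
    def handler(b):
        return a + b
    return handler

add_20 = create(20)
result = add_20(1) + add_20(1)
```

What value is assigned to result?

Step 1: add_20 captures a = 20.
Step 2: add_20(1) = 20 + 1 = 21, called twice.
Step 3: result = 21 + 21 = 42

The answer is 42.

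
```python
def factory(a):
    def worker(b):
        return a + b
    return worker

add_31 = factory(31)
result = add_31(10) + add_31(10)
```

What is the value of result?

Step 1: add_31 captures a = 31.
Step 2: add_31(10) = 31 + 10 = 41, called twice.
Step 3: result = 41 + 41 = 82

The answer is 82.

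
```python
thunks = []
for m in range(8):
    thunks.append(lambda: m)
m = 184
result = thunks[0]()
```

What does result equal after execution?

Step 1: Lambdas capture the variable m by reference, not by value.
Step 2: After the loop, m is reassigned to 184.
Step 3: thunks[0]() looks up the current m = 184. result = 184

The answer is 184.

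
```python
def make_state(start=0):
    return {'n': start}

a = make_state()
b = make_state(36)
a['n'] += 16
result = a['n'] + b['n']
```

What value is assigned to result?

Step 1: make_state() returns a new dict each call (immutable default 0).
Step 2: a = {'n': 0}, b = {'n': 36}.
Step 3: a['n'] += 16 = 16. result = 16 + 36 = 52

The answer is 52.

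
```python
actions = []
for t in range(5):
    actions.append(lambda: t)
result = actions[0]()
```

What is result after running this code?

Step 1: The loop creates 5 lambdas, all referencing the same variable t.
Step 2: After the loop, t = 4 (final value).
Step 3: actions[0]() looks up t at call time and finds 4. This is the late binding gotcha. result = 4

The answer is 4.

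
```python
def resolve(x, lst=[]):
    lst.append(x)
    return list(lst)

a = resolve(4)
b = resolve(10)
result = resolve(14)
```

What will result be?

Step 1: Default list is shared. list() creates copies for return values.
Step 2: Internal list grows: [4] -> [4, 10] -> [4, 10, 14].
Step 3: result = [4, 10, 14]

The answer is [4, 10, 14].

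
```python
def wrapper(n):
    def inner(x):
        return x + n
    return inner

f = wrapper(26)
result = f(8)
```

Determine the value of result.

Step 1: wrapper(26) creates a closure that captures n = 26.
Step 2: f(8) calls the closure with x = 8, returning 8 + 26 = 34.
Step 3: result = 34

The answer is 34.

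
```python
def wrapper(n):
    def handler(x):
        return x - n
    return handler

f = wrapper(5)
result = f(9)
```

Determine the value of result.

Step 1: wrapper(5) creates a closure capturing n = 5.
Step 2: f(9) computes 9 - 5 = 4.
Step 3: result = 4

The answer is 4.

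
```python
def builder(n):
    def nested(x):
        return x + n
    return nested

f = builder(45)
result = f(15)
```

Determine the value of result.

Step 1: builder(45) creates a closure that captures n = 45.
Step 2: f(15) calls the closure with x = 15, returning 15 + 45 = 60.
Step 3: result = 60

The answer is 60.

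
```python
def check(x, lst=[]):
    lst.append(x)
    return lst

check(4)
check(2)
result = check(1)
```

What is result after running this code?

Step 1: Mutable default argument gotcha! The list [] is created once.
Step 2: Each call appends to the SAME list: [4], [4, 2], [4, 2, 1].
Step 3: result = [4, 2, 1]

The answer is [4, 2, 1].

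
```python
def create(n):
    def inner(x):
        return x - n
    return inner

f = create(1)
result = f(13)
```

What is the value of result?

Step 1: create(1) creates a closure capturing n = 1.
Step 2: f(13) computes 13 - 1 = 12.
Step 3: result = 12

The answer is 12.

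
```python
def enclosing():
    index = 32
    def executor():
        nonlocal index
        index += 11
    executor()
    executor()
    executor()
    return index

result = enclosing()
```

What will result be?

Step 1: index starts at 32.
Step 2: executor() is called 3 times, each adding 11.
Step 3: index = 32 + 11 * 3 = 65

The answer is 65.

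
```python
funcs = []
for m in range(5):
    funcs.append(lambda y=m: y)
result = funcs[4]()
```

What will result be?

Step 1: Default argument y=m captures m's value at each iteration.
Step 2: funcs[4] captured y = 4 when m was 4.
Step 3: result = 4

The answer is 4.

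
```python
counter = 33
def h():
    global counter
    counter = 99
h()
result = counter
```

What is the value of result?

Step 1: counter = 33 globally.
Step 2: h() declares global counter and sets it to 99.
Step 3: After h(), global counter = 99. result = 99

The answer is 99.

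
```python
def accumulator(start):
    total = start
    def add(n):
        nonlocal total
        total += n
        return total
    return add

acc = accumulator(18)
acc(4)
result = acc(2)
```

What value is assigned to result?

Step 1: accumulator(18) creates closure with total = 18.
Step 2: First acc(4): total = 18 + 4 = 22.
Step 3: Second acc(2): total = 22 + 2 = 24. result = 24

The answer is 24.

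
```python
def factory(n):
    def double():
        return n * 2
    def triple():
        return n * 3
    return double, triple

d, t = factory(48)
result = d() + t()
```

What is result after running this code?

Step 1: Both closures capture the same n = 48.
Step 2: d() = 48 * 2 = 96, t() = 48 * 3 = 144.
Step 3: result = 96 + 144 = 240

The answer is 240.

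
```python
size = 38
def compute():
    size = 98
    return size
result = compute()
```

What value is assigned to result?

Step 1: Global size = 38.
Step 2: compute() creates local size = 98, shadowing the global.
Step 3: Returns local size = 98. result = 98

The answer is 98.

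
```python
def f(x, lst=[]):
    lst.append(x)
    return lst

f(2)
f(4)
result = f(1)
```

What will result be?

Step 1: Mutable default argument gotcha! The list [] is created once.
Step 2: Each call appends to the SAME list: [2], [2, 4], [2, 4, 1].
Step 3: result = [2, 4, 1]

The answer is [2, 4, 1].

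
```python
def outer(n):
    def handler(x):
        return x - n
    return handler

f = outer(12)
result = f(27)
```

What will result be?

Step 1: outer(12) creates a closure capturing n = 12.
Step 2: f(27) computes 27 - 12 = 15.
Step 3: result = 15

The answer is 15.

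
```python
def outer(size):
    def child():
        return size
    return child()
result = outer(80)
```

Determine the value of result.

Step 1: outer(80) binds parameter size = 80.
Step 2: child() looks up size in enclosing scope and finds the parameter size = 80.
Step 3: result = 80

The answer is 80.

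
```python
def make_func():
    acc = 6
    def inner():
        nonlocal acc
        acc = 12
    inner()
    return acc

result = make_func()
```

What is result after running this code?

Step 1: make_func() sets acc = 6.
Step 2: inner() uses nonlocal to reassign acc = 12.
Step 3: result = 12

The answer is 12.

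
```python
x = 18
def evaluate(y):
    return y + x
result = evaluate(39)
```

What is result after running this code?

Step 1: x = 18 is defined globally.
Step 2: evaluate(39) uses parameter y = 39 and looks up x from global scope = 18.
Step 3: result = 39 + 18 = 57

The answer is 57.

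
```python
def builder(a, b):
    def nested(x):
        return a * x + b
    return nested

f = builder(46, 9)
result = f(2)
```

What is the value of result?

Step 1: builder(46, 9) captures a = 46, b = 9.
Step 2: f(2) computes 46 * 2 + 9 = 101.
Step 3: result = 101

The answer is 101.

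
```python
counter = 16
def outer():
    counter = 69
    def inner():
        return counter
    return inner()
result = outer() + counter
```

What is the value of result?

Step 1: Global counter = 16. outer() shadows with counter = 69.
Step 2: inner() returns enclosing counter = 69. outer() = 69.
Step 3: result = 69 + global counter (16) = 85

The answer is 85.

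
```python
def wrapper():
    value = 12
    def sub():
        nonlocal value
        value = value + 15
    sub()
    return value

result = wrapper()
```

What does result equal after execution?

Step 1: wrapper() sets value = 12.
Step 2: sub() uses nonlocal to modify value in wrapper's scope: value = 12 + 15 = 27.
Step 3: wrapper() returns the modified value = 27

The answer is 27.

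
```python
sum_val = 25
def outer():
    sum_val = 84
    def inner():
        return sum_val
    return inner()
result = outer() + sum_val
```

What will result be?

Step 1: Global sum_val = 25. outer() shadows with sum_val = 84.
Step 2: inner() returns enclosing sum_val = 84. outer() = 84.
Step 3: result = 84 + global sum_val (25) = 109

The answer is 109.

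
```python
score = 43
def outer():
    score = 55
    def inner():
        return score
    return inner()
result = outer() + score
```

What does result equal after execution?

Step 1: Global score = 43. outer() shadows with score = 55.
Step 2: inner() returns enclosing score = 55. outer() = 55.
Step 3: result = 55 + global score (43) = 98

The answer is 98.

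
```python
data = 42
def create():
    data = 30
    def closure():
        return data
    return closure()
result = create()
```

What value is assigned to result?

Step 1: data = 42 globally, but create() defines data = 30 locally.
Step 2: closure() looks up data. Not in local scope, so checks enclosing scope (create) and finds data = 30.
Step 3: result = 30

The answer is 30.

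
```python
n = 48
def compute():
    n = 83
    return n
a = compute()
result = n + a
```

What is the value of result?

Step 1: Global n = 48. compute() returns local n = 83.
Step 2: a = 83. Global n still = 48.
Step 3: result = 48 + 83 = 131

The answer is 131.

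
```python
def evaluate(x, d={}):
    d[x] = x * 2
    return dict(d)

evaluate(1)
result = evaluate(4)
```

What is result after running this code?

Step 1: Mutable default dict is shared across calls.
Step 2: First call adds 1: 2. Second call adds 4: 8.
Step 3: result = {1: 2, 4: 8}

The answer is {1: 2, 4: 8}.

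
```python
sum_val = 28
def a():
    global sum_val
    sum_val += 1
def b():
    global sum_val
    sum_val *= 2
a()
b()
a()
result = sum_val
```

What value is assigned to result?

Step 1: sum_val = 28.
Step 2: a(): sum_val = 28 + 1 = 29.
Step 3: b(): sum_val = 29 * 2 = 58.
Step 4: a(): sum_val = 58 + 1 = 59

The answer is 59.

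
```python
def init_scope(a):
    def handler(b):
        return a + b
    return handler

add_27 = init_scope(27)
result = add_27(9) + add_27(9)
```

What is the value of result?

Step 1: add_27 captures a = 27.
Step 2: add_27(9) = 27 + 9 = 36, called twice.
Step 3: result = 36 + 36 = 72

The answer is 72.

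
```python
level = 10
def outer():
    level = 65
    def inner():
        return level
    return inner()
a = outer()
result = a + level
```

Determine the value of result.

Step 1: outer() has local level = 65. inner() reads from enclosing.
Step 2: outer() returns 65. Global level = 10 unchanged.
Step 3: result = 65 + 10 = 75

The answer is 75.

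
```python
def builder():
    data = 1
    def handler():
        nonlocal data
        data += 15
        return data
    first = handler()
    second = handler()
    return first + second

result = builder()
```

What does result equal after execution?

Step 1: data starts at 1.
Step 2: First call: data = 1 + 15 = 16, returns 16.
Step 3: Second call: data = 16 + 15 = 31, returns 31.
Step 4: result = 16 + 31 = 47

The answer is 47.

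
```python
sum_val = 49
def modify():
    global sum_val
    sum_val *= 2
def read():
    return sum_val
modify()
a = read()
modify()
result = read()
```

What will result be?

Step 1: sum_val = 49.
Step 2: First modify(): sum_val = 49 * 2 = 98.
Step 3: Second modify(): sum_val = 98 * 2 = 196.
Step 4: read() returns 196

The answer is 196.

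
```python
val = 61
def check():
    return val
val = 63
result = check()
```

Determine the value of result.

Step 1: val is first set to 61, then reassigned to 63.
Step 2: check() is called after the reassignment, so it looks up the current global val = 63.
Step 3: result = 63

The answer is 63.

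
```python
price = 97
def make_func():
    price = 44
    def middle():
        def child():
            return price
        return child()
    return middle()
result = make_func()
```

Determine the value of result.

Step 1: make_func() defines price = 44. middle() and child() have no local price.
Step 2: child() checks local (none), enclosing middle() (none), enclosing make_func() and finds price = 44.
Step 3: result = 44

The answer is 44.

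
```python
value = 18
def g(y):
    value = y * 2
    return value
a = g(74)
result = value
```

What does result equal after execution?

Step 1: Global value = 18.
Step 2: g(74) creates local value = 74 * 2 = 148.
Step 3: Global value unchanged because no global keyword. result = 18

The answer is 18.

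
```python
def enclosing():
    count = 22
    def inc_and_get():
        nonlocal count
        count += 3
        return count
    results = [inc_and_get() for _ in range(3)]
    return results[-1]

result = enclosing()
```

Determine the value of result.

Step 1: count = 22.
Step 2: Three calls to inc_and_get(), each adding 3.
Step 3: Last value = 22 + 3 * 3 = 31

The answer is 31.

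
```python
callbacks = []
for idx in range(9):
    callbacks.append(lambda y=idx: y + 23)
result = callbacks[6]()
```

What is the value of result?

Step 1: Default argument y=idx captures idx's value at definition time.
Step 2: callbacks[6] was defined when idx = 6, so y defaults to 6.
Step 3: result = 6 + 23 = 29 (default arg fixes the late binding issue)

The answer is 29.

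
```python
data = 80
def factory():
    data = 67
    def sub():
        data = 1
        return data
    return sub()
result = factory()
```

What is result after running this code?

Step 1: Three scopes define data: global (80), factory (67), sub (1).
Step 2: sub() has its own local data = 1, which shadows both enclosing and global.
Step 3: result = 1 (local wins in LEGB)

The answer is 1.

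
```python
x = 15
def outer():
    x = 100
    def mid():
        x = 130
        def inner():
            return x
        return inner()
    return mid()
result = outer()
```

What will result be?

Step 1: Three levels of shadowing: global 15, outer 100, mid 130.
Step 2: inner() finds x = 130 in enclosing mid() scope.
Step 3: result = 130

The answer is 130.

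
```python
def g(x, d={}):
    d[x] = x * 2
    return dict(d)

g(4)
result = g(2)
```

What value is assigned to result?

Step 1: Mutable default dict is shared across calls.
Step 2: First call adds 4: 8. Second call adds 2: 4.
Step 3: result = {4: 8, 2: 4}

The answer is {4: 8, 2: 4}.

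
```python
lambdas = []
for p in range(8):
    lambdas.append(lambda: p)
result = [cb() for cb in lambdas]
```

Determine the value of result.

Step 1: All 8 lambdas share the same variable p.
Step 2: After the loop, p = 7.
Step 3: Each call returns 7. result = [7, 7, 7, 7, 7, 7, 7, 7]

The answer is [7, 7, 7, 7, 7, 7, 7, 7].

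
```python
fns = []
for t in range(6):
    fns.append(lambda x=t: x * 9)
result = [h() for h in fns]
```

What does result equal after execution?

Step 1: Default arg x=t captures t at each iteration.
Step 2: fns[k] has x defaulting to k, returns k * 9.
Step 3: result = [0, 9, 18, 27, 36, 45]

The answer is [0, 9, 18, 27, 36, 45].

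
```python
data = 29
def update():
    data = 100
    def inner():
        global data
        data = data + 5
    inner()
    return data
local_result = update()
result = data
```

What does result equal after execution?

Step 1: Global data = 29. update() creates local data = 100.
Step 2: inner() declares global data and adds 5: global data = 29 + 5 = 34.
Step 3: update() returns its local data = 100 (unaffected by inner).
Step 4: result = global data = 34

The answer is 34.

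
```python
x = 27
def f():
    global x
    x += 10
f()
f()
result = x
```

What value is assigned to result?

Step 1: x = 27.
Step 2: First f(): x = 27 + 10 = 37.
Step 3: Second f(): x = 37 + 10 = 47. result = 47

The answer is 47.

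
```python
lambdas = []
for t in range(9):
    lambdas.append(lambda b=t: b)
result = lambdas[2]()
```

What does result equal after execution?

Step 1: Default argument b=t captures t's value at each iteration.
Step 2: lambdas[2] captured b = 2 when t was 2.
Step 3: result = 2

The answer is 2.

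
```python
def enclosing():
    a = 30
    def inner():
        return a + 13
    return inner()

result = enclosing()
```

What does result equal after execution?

Step 1: enclosing() defines a = 30.
Step 2: inner() reads a = 30 from enclosing scope, returns 30 + 13 = 43.
Step 3: result = 43

The answer is 43.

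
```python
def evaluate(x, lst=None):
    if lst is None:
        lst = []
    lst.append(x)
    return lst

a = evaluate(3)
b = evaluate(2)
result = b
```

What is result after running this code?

Step 1: None default with guard creates a NEW list each call.
Step 2: a = [3] (fresh list). b = [2] (another fresh list).
Step 3: result = [2] (this is the fix for mutable default)

The answer is [2].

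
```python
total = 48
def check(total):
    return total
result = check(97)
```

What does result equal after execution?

Step 1: Global total = 48.
Step 2: check(97) takes parameter total = 97, which shadows the global.
Step 3: result = 97

The answer is 97.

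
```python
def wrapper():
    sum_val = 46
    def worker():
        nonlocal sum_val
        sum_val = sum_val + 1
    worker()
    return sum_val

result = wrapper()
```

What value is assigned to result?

Step 1: wrapper() sets sum_val = 46.
Step 2: worker() uses nonlocal to modify sum_val in wrapper's scope: sum_val = 46 + 1 = 47.
Step 3: wrapper() returns the modified sum_val = 47

The answer is 47.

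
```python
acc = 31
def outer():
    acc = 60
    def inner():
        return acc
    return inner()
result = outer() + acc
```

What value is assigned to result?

Step 1: Global acc = 31. outer() shadows with acc = 60.
Step 2: inner() returns enclosing acc = 60. outer() = 60.
Step 3: result = 60 + global acc (31) = 91

The answer is 91.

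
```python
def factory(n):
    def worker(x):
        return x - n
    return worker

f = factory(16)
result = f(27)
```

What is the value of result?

Step 1: factory(16) creates a closure capturing n = 16.
Step 2: f(27) computes 27 - 16 = 11.
Step 3: result = 11

The answer is 11.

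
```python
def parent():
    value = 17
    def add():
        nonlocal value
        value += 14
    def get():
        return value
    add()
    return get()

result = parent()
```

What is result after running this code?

Step 1: value = 17. add() modifies it via nonlocal, get() reads it.
Step 2: add() makes value = 17 + 14 = 31.
Step 3: get() returns 31. result = 31

The answer is 31.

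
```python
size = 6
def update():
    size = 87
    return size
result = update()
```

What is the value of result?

Step 1: Global size = 6.
Step 2: update() creates local size = 87, shadowing the global.
Step 3: Returns local size = 87. result = 87

The answer is 87.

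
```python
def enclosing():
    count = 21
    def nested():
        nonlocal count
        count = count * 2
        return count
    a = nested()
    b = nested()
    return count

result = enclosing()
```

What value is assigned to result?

Step 1: count starts at 21.
Step 2: First nested(): count = 21 * 2 = 42.
Step 3: Second nested(): count = 42 * 2 = 84.
Step 4: result = 84

The answer is 84.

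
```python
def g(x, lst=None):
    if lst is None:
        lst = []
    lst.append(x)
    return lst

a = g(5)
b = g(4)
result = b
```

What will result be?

Step 1: None default with guard creates a NEW list each call.
Step 2: a = [5] (fresh list). b = [4] (another fresh list).
Step 3: result = [4] (this is the fix for mutable default)

The answer is [4].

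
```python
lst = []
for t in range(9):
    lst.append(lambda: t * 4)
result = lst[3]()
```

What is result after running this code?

Step 1: All lambdas reference the same variable t (late binding).
Step 2: After the loop, t = 8. Every lambda returns t * 4.
Step 3: lst[3]() = 8 * 4 = 32

The answer is 32.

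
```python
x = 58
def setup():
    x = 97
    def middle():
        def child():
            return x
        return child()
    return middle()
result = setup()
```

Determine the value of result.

Step 1: setup() defines x = 97. middle() and child() have no local x.
Step 2: child() checks local (none), enclosing middle() (none), enclosing setup() and finds x = 97.
Step 3: result = 97

The answer is 97.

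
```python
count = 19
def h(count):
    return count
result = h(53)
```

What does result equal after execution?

Step 1: Global count = 19.
Step 2: h(53) takes parameter count = 53, which shadows the global.
Step 3: result = 53

The answer is 53.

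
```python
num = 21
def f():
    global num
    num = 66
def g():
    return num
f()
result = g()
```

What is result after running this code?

Step 1: num = 21.
Step 2: f() sets global num = 66.
Step 3: g() reads global num = 66. result = 66

The answer is 66.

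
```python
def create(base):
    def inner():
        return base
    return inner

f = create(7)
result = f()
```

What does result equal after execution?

Step 1: create(7) creates closure capturing base = 7.
Step 2: f() returns the captured base = 7.
Step 3: result = 7

The answer is 7.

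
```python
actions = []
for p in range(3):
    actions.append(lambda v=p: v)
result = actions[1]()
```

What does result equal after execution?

Step 1: Default argument v=p captures p's value at each iteration.
Step 2: actions[1] captured v = 1 when p was 1.
Step 3: result = 1

The answer is 1.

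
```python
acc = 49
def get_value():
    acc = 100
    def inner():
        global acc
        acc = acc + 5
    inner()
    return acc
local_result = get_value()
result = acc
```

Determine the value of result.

Step 1: Global acc = 49. get_value() creates local acc = 100.
Step 2: inner() declares global acc and adds 5: global acc = 49 + 5 = 54.
Step 3: get_value() returns its local acc = 100 (unaffected by inner).
Step 4: result = global acc = 54

The answer is 54.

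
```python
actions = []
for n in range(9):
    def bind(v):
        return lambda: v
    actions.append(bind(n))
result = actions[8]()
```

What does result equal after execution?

Step 1: bind(n) creates a new scope capturing v = n at call time.
Step 2: actions[8] = bind(8), so its lambda captures v = 8.
Step 3: result = 8 (closure factory fixes late binding)

The answer is 8.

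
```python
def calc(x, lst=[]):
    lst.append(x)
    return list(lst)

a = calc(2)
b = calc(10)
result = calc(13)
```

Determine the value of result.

Step 1: Default list is shared. list() creates copies for return values.
Step 2: Internal list grows: [2] -> [2, 10] -> [2, 10, 13].
Step 3: result = [2, 10, 13]

The answer is [2, 10, 13].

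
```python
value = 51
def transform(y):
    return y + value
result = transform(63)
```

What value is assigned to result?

Step 1: value = 51 is defined globally.
Step 2: transform(63) uses parameter y = 63 and looks up value from global scope = 51.
Step 3: result = 63 + 51 = 114

The answer is 114.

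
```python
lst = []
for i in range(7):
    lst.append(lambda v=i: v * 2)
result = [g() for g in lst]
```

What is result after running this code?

Step 1: Default arg v=i captures i at each iteration.
Step 2: lst[k] has v defaulting to k, returns k * 2.
Step 3: result = [0, 2, 4, 6, 8, 10, 12]

The answer is [0, 2, 4, 6, 8, 10, 12].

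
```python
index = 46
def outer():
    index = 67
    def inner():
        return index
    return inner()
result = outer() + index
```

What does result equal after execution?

Step 1: Global index = 46. outer() shadows with index = 67.
Step 2: inner() returns enclosing index = 67. outer() = 67.
Step 3: result = 67 + global index (46) = 113

The answer is 113.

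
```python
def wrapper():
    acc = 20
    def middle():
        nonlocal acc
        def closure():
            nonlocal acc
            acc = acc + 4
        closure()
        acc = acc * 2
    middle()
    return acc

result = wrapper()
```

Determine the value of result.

Step 1: acc = 20.
Step 2: closure() adds 4: acc = 20 + 4 = 24.
Step 3: middle() doubles: acc = 24 * 2 = 48.
Step 4: result = 48

The answer is 48.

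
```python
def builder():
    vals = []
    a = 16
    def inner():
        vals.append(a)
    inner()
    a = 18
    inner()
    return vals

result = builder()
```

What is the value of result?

Step 1: a = 16. inner() appends current a to vals.
Step 2: First inner(): appends 16. Then a = 18.
Step 3: Second inner(): appends 18 (closure sees updated a). result = [16, 18]

The answer is [16, 18].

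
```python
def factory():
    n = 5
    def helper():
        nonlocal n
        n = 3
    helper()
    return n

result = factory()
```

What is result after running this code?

Step 1: factory() sets n = 5.
Step 2: helper() uses nonlocal to reassign n = 3.
Step 3: result = 3

The answer is 3.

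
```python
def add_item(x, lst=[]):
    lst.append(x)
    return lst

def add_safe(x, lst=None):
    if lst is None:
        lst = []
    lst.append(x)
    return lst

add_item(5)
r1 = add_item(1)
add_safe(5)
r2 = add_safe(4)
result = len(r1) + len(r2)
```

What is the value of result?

Step 1: add_item shares mutable default: after 2 calls, lst = [5, 1], len = 2.
Step 2: add_safe creates fresh list each time: r2 = [4], len = 1.
Step 3: result = 2 + 1 = 3

The answer is 3.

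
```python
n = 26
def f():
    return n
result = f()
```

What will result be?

Step 1: n = 26 is defined in the global scope.
Step 2: f() looks up n. No local n exists, so Python checks the global scope via LEGB rule and finds n = 26.
Step 3: result = 26

The answer is 26.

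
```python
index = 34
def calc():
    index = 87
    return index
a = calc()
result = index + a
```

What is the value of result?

Step 1: Global index = 34. calc() returns local index = 87.
Step 2: a = 87. Global index still = 34.
Step 3: result = 34 + 87 = 121

The answer is 121.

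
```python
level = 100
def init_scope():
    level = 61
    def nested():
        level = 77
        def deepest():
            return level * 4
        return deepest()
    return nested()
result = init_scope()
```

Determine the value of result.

Step 1: deepest() looks up level through LEGB: not local, finds level = 77 in enclosing nested().
Step 2: Returns 77 * 4 = 308.
Step 3: result = 308

The answer is 308.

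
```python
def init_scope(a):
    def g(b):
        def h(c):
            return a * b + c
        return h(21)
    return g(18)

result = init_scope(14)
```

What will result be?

Step 1: a = 14, b = 18, c = 21.
Step 2: h() computes a * b + c = 14 * 18 + 21 = 273.
Step 3: result = 273

The answer is 273.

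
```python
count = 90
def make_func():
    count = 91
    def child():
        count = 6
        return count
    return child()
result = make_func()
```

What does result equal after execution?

Step 1: Three scopes define count: global (90), make_func (91), child (6).
Step 2: child() has its own local count = 6, which shadows both enclosing and global.
Step 3: result = 6 (local wins in LEGB)

The answer is 6.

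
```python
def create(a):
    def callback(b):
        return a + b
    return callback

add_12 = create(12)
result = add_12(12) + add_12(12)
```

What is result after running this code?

Step 1: add_12 captures a = 12.
Step 2: add_12(12) = 12 + 12 = 24, called twice.
Step 3: result = 24 + 24 = 48

The answer is 48.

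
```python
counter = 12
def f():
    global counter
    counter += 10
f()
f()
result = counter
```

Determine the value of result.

Step 1: counter = 12.
Step 2: First f(): counter = 12 + 10 = 22.
Step 3: Second f(): counter = 22 + 10 = 32. result = 32

The answer is 32.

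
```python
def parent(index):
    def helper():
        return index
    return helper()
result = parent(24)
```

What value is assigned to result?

Step 1: parent(24) binds parameter index = 24.
Step 2: helper() looks up index in enclosing scope and finds the parameter index = 24.
Step 3: result = 24

The answer is 24.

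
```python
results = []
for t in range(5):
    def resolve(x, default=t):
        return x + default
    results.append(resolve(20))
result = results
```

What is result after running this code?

Step 1: Default argument default=t is evaluated at function definition time.
Step 2: Each iteration creates resolve with default = current t value.
Step 3: resolve(20) returns 20 + default. results = [20, 21, 22, 23, 24]

The answer is [20, 21, 22, 23, 24].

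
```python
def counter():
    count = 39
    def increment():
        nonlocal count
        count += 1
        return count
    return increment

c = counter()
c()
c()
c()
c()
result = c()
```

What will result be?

Step 1: counter() creates closure with count = 39.
Step 2: Each c() call increments count via nonlocal. After 5 calls: 39 + 5 = 44.
Step 3: result = 44

The answer is 44.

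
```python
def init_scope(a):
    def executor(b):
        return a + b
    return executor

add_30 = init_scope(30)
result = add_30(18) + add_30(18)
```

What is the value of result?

Step 1: add_30 captures a = 30.
Step 2: add_30(18) = 30 + 18 = 48, called twice.
Step 3: result = 48 + 48 = 96

The answer is 96.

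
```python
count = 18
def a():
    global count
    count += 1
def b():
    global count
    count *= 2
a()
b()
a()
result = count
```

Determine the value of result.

Step 1: count = 18.
Step 2: a(): count = 18 + 1 = 19.
Step 3: b(): count = 19 * 2 = 38.
Step 4: a(): count = 38 + 1 = 39

The answer is 39.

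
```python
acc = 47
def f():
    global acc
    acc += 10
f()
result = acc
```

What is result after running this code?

Step 1: acc = 47 globally.
Step 2: f() modifies global acc: acc += 10 = 57.
Step 3: result = 57

The answer is 57.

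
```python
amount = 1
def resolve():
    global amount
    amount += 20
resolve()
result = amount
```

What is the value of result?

Step 1: amount = 1 globally.
Step 2: resolve() modifies global amount: amount += 20 = 21.
Step 3: result = 21

The answer is 21.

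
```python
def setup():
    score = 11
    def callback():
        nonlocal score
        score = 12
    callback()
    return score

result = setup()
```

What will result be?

Step 1: setup() sets score = 11.
Step 2: callback() uses nonlocal to reassign score = 12.
Step 3: result = 12

The answer is 12.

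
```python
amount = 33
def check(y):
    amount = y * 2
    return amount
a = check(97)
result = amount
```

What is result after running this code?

Step 1: Global amount = 33.
Step 2: check(97) creates local amount = 97 * 2 = 194.
Step 3: Global amount unchanged because no global keyword. result = 33

The answer is 33.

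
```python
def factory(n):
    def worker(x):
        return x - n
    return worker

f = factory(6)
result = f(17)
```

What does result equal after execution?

Step 1: factory(6) creates a closure capturing n = 6.
Step 2: f(17) computes 17 - 6 = 11.
Step 3: result = 11

The answer is 11.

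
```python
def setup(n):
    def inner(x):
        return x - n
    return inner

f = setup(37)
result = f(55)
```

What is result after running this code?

Step 1: setup(37) creates a closure capturing n = 37.
Step 2: f(55) computes 55 - 37 = 18.
Step 3: result = 18

The answer is 18.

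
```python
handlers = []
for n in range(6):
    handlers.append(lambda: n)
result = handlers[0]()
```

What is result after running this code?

Step 1: The loop creates 6 lambdas, all referencing the same variable n.
Step 2: After the loop, n = 5 (final value).
Step 3: handlers[0]() looks up n at call time and finds 5. This is the late binding gotcha. result = 5

The answer is 5.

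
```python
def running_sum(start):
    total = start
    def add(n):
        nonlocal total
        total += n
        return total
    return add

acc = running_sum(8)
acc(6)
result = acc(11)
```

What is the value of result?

Step 1: running_sum(8) creates closure with total = 8.
Step 2: First acc(6): total = 8 + 6 = 14.
Step 3: Second acc(11): total = 14 + 11 = 25. result = 25

The answer is 25.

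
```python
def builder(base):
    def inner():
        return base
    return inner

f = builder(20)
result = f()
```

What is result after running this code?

Step 1: builder(20) creates closure capturing base = 20.
Step 2: f() returns the captured base = 20.
Step 3: result = 20

The answer is 20.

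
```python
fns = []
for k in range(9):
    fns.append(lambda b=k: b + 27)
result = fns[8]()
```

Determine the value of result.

Step 1: Default argument b=k captures k's value at definition time.
Step 2: fns[8] was defined when k = 8, so b defaults to 8.
Step 3: result = 8 + 27 = 35 (default arg fixes the late binding issue)

The answer is 35.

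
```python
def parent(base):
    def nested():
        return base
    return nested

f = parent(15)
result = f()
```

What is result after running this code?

Step 1: parent(15) creates closure capturing base = 15.
Step 2: f() returns the captured base = 15.
Step 3: result = 15

The answer is 15.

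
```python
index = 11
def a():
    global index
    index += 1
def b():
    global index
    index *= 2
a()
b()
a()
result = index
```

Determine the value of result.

Step 1: index = 11.
Step 2: a(): index = 11 + 1 = 12.
Step 3: b(): index = 12 * 2 = 24.
Step 4: a(): index = 24 + 1 = 25

The answer is 25.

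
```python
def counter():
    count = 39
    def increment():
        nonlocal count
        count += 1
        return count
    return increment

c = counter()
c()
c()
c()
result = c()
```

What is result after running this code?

Step 1: counter() creates closure with count = 39.
Step 2: Each c() call increments count via nonlocal. After 4 calls: 39 + 4 = 43.
Step 3: result = 43

The answer is 43.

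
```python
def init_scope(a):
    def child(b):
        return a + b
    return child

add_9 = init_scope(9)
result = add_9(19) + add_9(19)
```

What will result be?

Step 1: add_9 captures a = 9.
Step 2: add_9(19) = 9 + 19 = 28, called twice.
Step 3: result = 28 + 28 = 56

The answer is 56.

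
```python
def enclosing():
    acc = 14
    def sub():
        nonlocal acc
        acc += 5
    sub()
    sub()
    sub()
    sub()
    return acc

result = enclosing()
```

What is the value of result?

Step 1: acc starts at 14.
Step 2: sub() is called 4 times, each adding 5.
Step 3: acc = 14 + 5 * 4 = 34

The answer is 34.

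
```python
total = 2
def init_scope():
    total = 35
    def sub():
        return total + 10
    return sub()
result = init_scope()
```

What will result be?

Step 1: init_scope() shadows global total with total = 35.
Step 2: sub() finds total = 35 in enclosing scope, computes 35 + 10 = 45.
Step 3: result = 45

The answer is 45.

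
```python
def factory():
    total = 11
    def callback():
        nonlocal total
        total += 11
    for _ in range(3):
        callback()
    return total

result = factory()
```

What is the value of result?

Step 1: total = 11.
Step 2: callback() is called 3 times in a loop, each adding 11 via nonlocal.
Step 3: total = 11 + 11 * 3 = 44

The answer is 44.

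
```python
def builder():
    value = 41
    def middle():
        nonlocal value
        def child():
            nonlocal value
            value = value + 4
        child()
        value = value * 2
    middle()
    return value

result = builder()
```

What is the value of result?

Step 1: value = 41.
Step 2: child() adds 4: value = 41 + 4 = 45.
Step 3: middle() doubles: value = 45 * 2 = 90.
Step 4: result = 90

The answer is 90.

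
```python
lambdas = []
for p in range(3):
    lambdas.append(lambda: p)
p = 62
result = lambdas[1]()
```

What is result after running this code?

Step 1: Lambdas capture the variable p by reference, not by value.
Step 2: After the loop, p is reassigned to 62.
Step 3: lambdas[1]() looks up the current p = 62. result = 62

The answer is 62.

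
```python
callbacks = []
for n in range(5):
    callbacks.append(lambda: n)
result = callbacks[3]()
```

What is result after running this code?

Step 1: The loop creates 5 lambdas, all referencing the same variable n.
Step 2: After the loop, n = 4 (final value).
Step 3: callbacks[3]() looks up n at call time and finds 4. This is the late binding gotcha. result = 4

The answer is 4.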